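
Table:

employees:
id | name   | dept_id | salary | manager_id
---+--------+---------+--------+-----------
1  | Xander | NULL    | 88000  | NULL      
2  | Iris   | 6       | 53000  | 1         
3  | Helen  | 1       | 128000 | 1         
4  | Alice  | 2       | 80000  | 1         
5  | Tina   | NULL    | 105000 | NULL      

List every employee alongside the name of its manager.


This is a self-join: employees is joined to a second copy of itself, matching each row's manager_id to another row's id. Use LEFT JOIN so rows with manager_id=NULL are kept.
  - employee 1 (Xander): manager_id=NULL -> NULL
  - employee 2 (Iris): manager_id=1 -> Xander
  - employee 3 (Helen): manager_id=1 -> Xander
  - employee 4 (Alice): manager_id=1 -> Xander
  - employee 5 (Tina): manager_id=NULL -> NULL

SQL:
SELECT a.name AS item, b.name AS manager
FROM employees a
LEFT JOIN employees b ON a.manager_id = b.id

Result:
item   | manager
-------+--------
Xander | NULL   
Iris   | Xander 
Helen  | Xander 
Alice  | Xander 
Tina   | NULL   


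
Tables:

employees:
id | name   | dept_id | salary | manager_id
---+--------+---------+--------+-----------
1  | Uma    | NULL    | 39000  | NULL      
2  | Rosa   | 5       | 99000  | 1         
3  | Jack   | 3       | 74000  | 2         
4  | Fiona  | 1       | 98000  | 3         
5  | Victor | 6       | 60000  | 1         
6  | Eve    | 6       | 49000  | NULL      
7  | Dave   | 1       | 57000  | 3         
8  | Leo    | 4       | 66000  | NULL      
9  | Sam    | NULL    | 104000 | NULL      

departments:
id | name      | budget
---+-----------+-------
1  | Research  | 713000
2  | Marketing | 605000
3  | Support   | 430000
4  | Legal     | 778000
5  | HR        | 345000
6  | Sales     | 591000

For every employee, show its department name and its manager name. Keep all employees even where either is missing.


Two LEFT JOINs from the same base table employees: one to departments via dept_id, one to employees itself via manager_id. Both are LEFT so every employee is preserved.
Match against departments:
  - employee 1 (Uma): dept_id=NULL, no match -> kept with NULL
  - employee 2 (Rosa): dept_id=5 -> matches HR
  - employee 3 (Jack): dept_id=3 -> matches Support
  - employee 4 (Fiona): dept_id=1 -> matches Research
  - employee 5 (Victor): dept_id=6 -> matches Sales
  - employee 6 (Eve): dept_id=6 -> matches Sales
  - employee 7 (Dave): dept_id=1 -> matches Research
  - employee 8 (Leo): dept_id=4 -> matches Legal
  - employee 9 (Sam): dept_id=NULL, no match -> kept with NULL
Match against employees (self):
  - employee 1 (Uma): manager_id=NULL -> NULL
  - employee 2 (Rosa): manager_id=1 -> Uma
  - employee 3 (Jack): manager_id=2 -> Rosa
  - employee 4 (Fiona): manager_id=3 -> Jack
  - employee 5 (Victor): manager_id=1 -> Uma
  - employee 6 (Eve): manager_id=NULL -> NULL
  - employee 7 (Dave): manager_id=3 -> Jack
  - employee 8 (Leo): manager_id=NULL -> NULL
  - employee 9 (Sam): manager_id=NULL -> NULL

SQL:
SELECT a.name, b.name AS department, c.name AS manager
FROM employees a
LEFT JOIN departments b ON a.dept_id = b.id
LEFT JOIN employees c ON a.manager_id = c.id

Result:
name   | department | manager
-------+------------+--------
Uma    | NULL       | NULL   
Rosa   | HR         | Uma    
Jack   | Support    | Rosa   
Fiona  | Research   | Jack   
Victor | Sales      | Uma    
Eve    | Sales      | NULL   
Dave   | Research   | Jack   
Leo    | Legal      | NULL   
Sam    | NULL       | NULL   


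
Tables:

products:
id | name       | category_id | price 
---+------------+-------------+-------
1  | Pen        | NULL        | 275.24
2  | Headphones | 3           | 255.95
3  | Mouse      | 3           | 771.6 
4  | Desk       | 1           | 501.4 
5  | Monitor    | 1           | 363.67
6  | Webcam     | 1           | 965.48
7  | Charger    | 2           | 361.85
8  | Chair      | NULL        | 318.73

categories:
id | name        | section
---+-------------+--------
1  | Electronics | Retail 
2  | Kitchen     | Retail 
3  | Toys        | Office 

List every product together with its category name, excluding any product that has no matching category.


INNER JOIN keeps only products rows whose category_id matches an id in categories. Walk through each product:
  - product 1 (Pen): category_id=NULL, no match -> dropped
  - product 2 (Headphones): category_id=3 -> matches Toys
  - product 3 (Mouse): category_id=3 -> matches Toys
  - product 4 (Desk): category_id=1 -> matches Electronics
  - product 5 (Monitor): category_id=1 -> matches Electronics
  - product 6 (Webcam): category_id=1 -> matches Electronics
  - product 7 (Charger): category_id=2 -> matches Kitchen
  - product 8 (Chair): category_id=NULL, no match -> dropped
So 2 of 8 rows are dropped.

SQL:
SELECT a.name, b.name AS category
FROM products a
INNER JOIN categories b ON a.category_id = b.id

Result:
name       | category   
-----------+------------
Headphones | Toys       
Mouse      | Toys       
Desk       | Electronics
Monitor    | Electronics
Webcam     | Electronics
Charger    | Kitchen    


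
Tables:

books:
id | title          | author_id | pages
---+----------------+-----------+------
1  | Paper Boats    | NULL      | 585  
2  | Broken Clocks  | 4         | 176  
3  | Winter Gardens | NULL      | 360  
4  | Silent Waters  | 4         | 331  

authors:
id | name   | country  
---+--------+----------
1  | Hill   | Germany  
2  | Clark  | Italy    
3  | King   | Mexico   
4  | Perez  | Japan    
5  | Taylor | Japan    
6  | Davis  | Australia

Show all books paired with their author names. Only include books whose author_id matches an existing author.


INNER JOIN keeps only books rows whose author_id matches an id in authors. Walk through each book:
  - book 1 (Paper Boats): author_id=NULL, no match -> dropped
  - book 2 (Broken Clocks): author_id=4 -> matches Perez
  - book 3 (Winter Gardens): author_id=NULL, no match -> dropped
  - book 4 (Silent Waters): author_id=4 -> matches Perez
So 2 of 4 rows are dropped.

SQL:
SELECT a.title, b.name AS author
FROM books a
INNER JOIN authors b ON a.author_id = b.id

Result:
title         | author
--------------+-------
Broken Clocks | Perez 
Silent Waters | Perez 


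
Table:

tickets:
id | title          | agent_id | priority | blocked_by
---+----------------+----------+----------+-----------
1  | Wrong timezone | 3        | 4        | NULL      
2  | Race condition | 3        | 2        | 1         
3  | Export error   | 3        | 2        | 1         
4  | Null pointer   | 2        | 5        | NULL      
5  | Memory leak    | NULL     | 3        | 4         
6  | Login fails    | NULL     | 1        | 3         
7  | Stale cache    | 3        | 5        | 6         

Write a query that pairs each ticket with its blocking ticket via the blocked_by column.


This is a self-join: tickets is joined to a second copy of itself, matching each row's blocked_by to another row's id. Use LEFT JOIN so rows with blocked_by=NULL are kept.
  - ticket 1 (Wrong timezone): blocked_by=NULL -> NULL
  - ticket 2 (Race condition): blocked_by=1 -> Wrong timezone
  - ticket 3 (Export error): blocked_by=1 -> Wrong timezone
  - ticket 4 (Null pointer): blocked_by=NULL -> NULL
  - ticket 5 (Memory leak): blocked_by=4 -> Null pointer
  - ticket 6 (Login fails): blocked_by=3 -> Export error
  - ticket 7 (Stale cache): blocked_by=6 -> Login fails

SQL:
SELECT a.title AS item, b.title AS blocked_by
FROM tickets a
LEFT JOIN tickets b ON a.blocked_by = b.id

Result:
item           | blocked_by    
---------------+---------------
Wrong timezone | NULL          
Race condition | Wrong timezone
Export error   | Wrong timezone
Null pointer   | NULL          
Memory leak    | Null pointer  
Login fails    | Export error  
Stale cache    | Login fails   


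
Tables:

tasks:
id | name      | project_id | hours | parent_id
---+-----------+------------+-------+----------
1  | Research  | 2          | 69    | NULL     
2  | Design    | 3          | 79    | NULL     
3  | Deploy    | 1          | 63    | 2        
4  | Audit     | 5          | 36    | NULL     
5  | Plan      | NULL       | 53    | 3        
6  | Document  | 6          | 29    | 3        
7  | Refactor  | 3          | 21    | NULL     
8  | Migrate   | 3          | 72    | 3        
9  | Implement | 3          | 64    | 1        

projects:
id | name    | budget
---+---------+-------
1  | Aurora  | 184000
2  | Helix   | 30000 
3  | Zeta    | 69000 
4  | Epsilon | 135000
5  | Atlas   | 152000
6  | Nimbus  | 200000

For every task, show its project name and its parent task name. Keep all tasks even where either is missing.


Two LEFT JOINs from the same base table tasks: one to projects via project_id, one to tasks itself via parent_id. Both are LEFT so every task is preserved.
Match against projects:
  - task 1 (Research): project_id=2 -> matches Helix
  - task 2 (Design): project_id=3 -> matches Zeta
  - task 3 (Deploy): project_id=1 -> matches Aurora
  - task 4 (Audit): project_id=5 -> matches Atlas
  - task 5 (Plan): project_id=NULL, no match -> kept with NULL
  - task 6 (Document): project_id=6 -> matches Nimbus
  - task 7 (Refactor): project_id=3 -> matches Zeta
  - task 8 (Migrate): project_id=3 -> matches Zeta
  - task 9 (Implement): project_id=3 -> matches Zeta
Match against tasks (self):
  - task 1 (Research): parent_id=NULL -> NULL
  - task 2 (Design): parent_id=NULL -> NULL
  - task 3 (Deploy): parent_id=2 -> Design
  - task 4 (Audit): parent_id=NULL -> NULL
  - task 5 (Plan): parent_id=3 -> Deploy
  - task 6 (Document): parent_id=3 -> Deploy
  - task 7 (Refactor): parent_id=NULL -> NULL
  - task 8 (Migrate): parent_id=3 -> Deploy
  - task 9 (Implement): parent_id=1 -> Research

SQL:
SELECT a.name, b.name AS project, c.name AS parent
FROM tasks a
LEFT JOIN projects b ON a.project_id = b.id
LEFT JOIN tasks c ON a.parent_id = c.id

Result:
name      | project | parent  
----------+---------+---------
Research  | Helix   | NULL    
Design    | Zeta    | NULL    
Deploy    | Aurora  | Design  
Audit     | Atlas   | NULL    
Plan      | NULL    | Deploy  
Document  | Nimbus  | Deploy  
Refactor  | Zeta    | NULL    
Migrate   | Zeta    | Deploy  
Implement | Zeta    | Research


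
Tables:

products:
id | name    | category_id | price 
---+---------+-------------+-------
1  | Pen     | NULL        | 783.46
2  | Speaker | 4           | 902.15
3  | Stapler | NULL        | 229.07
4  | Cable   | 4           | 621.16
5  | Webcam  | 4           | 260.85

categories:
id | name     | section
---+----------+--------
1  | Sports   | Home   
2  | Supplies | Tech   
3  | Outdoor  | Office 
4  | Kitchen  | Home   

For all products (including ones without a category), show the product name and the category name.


LEFT JOIN keeps every row from products (the left table); where category_id has no match in categories, the category columns become NULL. Walk through each product:
  - product 1 (Pen): category_id=NULL, no match -> kept with NULL
  - product 2 (Speaker): category_id=4 -> matches Kitchen
  - product 3 (Stapler): category_id=NULL, no match -> kept with NULL
  - product 4 (Cable): category_id=4 -> matches Kitchen
  - product 5 (Webcam): category_id=4 -> matches Kitchen
All 5 rows appear; 2 have NULL category.

SQL:
SELECT a.name, b.name AS category
FROM products a
LEFT JOIN categories b ON a.category_id = b.id

Result:
name    | category
--------+---------
Pen     | NULL    
Speaker | Kitchen 
Stapler | NULL    
Cable   | Kitchen 
Webcam  | Kitchen 


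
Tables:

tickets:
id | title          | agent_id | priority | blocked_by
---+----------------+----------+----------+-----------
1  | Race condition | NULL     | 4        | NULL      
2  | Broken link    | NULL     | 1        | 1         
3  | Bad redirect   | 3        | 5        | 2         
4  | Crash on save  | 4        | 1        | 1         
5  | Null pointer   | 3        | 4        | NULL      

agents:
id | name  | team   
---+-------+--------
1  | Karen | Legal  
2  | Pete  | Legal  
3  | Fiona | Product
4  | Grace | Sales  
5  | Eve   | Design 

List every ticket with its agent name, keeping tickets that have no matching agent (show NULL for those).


LEFT JOIN keeps every row from tickets (the left table); where agent_id has no match in agents, the agent columns become NULL. Walk through each ticket:
  - ticket 1 (Race condition): agent_id=NULL, no match -> kept with NULL
  - ticket 2 (Broken link): agent_id=NULL, no match -> kept with NULL
  - ticket 3 (Bad redirect): agent_id=3 -> matches Fiona
  - ticket 4 (Crash on save): agent_id=4 -> matches Grace
  - ticket 5 (Null pointer): agent_id=3 -> matches Fiona
All 5 rows appear; 2 have NULL agent.

SQL:
SELECT a.title, b.name AS agent
FROM tickets a
LEFT JOIN agents b ON a.agent_id = b.id

Result:
title          | agent
---------------+------
Race condition | NULL 
Broken link    | NULL 
Bad redirect   | Fiona
Crash on save  | Grace
Null pointer   | Fiona


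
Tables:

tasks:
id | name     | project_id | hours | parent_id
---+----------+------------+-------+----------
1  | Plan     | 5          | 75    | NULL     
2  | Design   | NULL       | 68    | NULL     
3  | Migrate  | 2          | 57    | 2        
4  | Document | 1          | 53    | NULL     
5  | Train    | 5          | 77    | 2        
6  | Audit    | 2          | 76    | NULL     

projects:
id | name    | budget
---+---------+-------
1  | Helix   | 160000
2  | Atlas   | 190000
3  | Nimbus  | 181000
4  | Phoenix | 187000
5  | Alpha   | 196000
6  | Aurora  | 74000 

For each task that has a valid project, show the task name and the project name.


INNER JOIN keeps only tasks rows whose project_id matches an id in projects. Walk through each task:
  - task 1 (Plan): project_id=5 -> matches Alpha
  - task 2 (Design): project_id=NULL, no match -> dropped
  - task 3 (Migrate): project_id=2 -> matches Atlas
  - task 4 (Document): project_id=1 -> matches Helix
  - task 5 (Train): project_id=5 -> matches Alpha
  - task 6 (Audit): project_id=2 -> matches Atlas
So 1 of 6 rows is dropped.

SQL:
SELECT a.name, b.name AS project
FROM tasks a
INNER JOIN projects b ON a.project_id = b.id

Result:
name     | project
---------+--------
Plan     | Alpha  
Migrate  | Atlas  
Document | Helix  
Train    | Alpha  
Audit    | Atlas  


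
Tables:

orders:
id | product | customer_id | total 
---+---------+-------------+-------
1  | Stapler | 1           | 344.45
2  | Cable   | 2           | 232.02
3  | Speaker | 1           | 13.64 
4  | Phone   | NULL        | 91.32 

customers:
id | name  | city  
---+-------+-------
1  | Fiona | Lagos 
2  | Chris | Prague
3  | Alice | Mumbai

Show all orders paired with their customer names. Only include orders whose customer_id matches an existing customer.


INNER JOIN keeps only orders rows whose customer_id matches an id in customers. Walk through each order:
  - order 1 (Stapler): customer_id=1 -> matches Fiona
  - order 2 (Cable): customer_id=2 -> matches Chris
  - order 3 (Speaker): customer_id=1 -> matches Fiona
  - order 4 (Phone): customer_id=NULL, no match -> dropped
So 1 of 4 rows is dropped.

SQL:
SELECT a.product, b.name AS customer
FROM orders a
INNER JOIN customers b ON a.customer_id = b.id

Result:
product | customer
--------+---------
Stapler | Fiona   
Cable   | Chris   
Speaker | Fiona   


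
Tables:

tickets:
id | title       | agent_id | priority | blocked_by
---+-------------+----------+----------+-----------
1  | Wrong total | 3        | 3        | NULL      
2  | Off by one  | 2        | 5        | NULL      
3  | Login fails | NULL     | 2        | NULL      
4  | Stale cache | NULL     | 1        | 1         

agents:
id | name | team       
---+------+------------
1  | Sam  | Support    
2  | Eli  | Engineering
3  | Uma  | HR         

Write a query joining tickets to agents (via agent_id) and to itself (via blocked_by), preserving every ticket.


Two LEFT JOINs from the same base table tickets: one to agents via agent_id, one to tickets itself via blocked_by. Both are LEFT so every ticket is preserved.
Match against agents:
  - ticket 1 (Wrong total): agent_id=3 -> matches Uma
  - ticket 2 (Off by one): agent_id=2 -> matches Eli
  - ticket 3 (Login fails): agent_id=NULL, no match -> kept with NULL
  - ticket 4 (Stale cache): agent_id=NULL, no match -> kept with NULL
Match against tickets (self):
  - ticket 1 (Wrong total): blocked_by=NULL -> NULL
  - ticket 2 (Off by one): blocked_by=NULL -> NULL
  - ticket 3 (Login fails): blocked_by=NULL -> NULL
  - ticket 4 (Stale cache): blocked_by=1 -> Wrong total

SQL:
SELECT a.title, b.name AS agent, c.title AS blocked_by
FROM tickets a
LEFT JOIN agents b ON a.agent_id = b.id
LEFT JOIN tickets c ON a.blocked_by = c.id

Result:
title       | agent | blocked_by 
------------+-------+------------
Wrong total | Uma   | NULL       
Off by one  | Eli   | NULL       
Login fails | NULL  | NULL       
Stale cache | NULL  | Wrong total


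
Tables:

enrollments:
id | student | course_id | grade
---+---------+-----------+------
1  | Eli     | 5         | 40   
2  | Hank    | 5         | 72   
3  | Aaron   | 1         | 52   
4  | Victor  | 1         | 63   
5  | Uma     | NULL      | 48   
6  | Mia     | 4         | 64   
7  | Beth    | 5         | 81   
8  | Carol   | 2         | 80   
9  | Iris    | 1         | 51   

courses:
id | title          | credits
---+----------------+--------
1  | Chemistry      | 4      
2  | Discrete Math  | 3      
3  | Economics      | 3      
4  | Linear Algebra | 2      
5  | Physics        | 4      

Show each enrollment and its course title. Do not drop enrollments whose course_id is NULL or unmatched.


LEFT JOIN keeps every row from enrollments (the left table); where course_id has no match in courses, the course columns become NULL. Walk through each enrollment:
  - enrollment 1 (Eli): course_id=5 -> matches Physics
  - enrollment 2 (Hank): course_id=5 -> matches Physics
  - enrollment 3 (Aaron): course_id=1 -> matches Chemistry
  - enrollment 4 (Victor): course_id=1 -> matches Chemistry
  - enrollment 5 (Uma): course_id=NULL, no match -> kept with NULL
  - enrollment 6 (Mia): course_id=4 -> matches Linear Algebra
  - enrollment 7 (Beth): course_id=5 -> matches Physics
  - enrollment 8 (Carol): course_id=2 -> matches Discrete Math
  - enrollment 9 (Iris): course_id=1 -> matches Chemistry
All 9 rows appear; 1 has NULL course.

SQL:
SELECT a.student, b.title AS course
FROM enrollments a
LEFT JOIN courses b ON a.course_id = b.id

Result:
student | course        
--------+---------------
Eli     | Physics       
Hank    | Physics       
Aaron   | Chemistry     
Victor  | Chemistry     
Uma     | NULL          
Mia     | Linear Algebra
Beth    | Physics       
Carol   | Discrete Math 
Iris    | Chemistry     


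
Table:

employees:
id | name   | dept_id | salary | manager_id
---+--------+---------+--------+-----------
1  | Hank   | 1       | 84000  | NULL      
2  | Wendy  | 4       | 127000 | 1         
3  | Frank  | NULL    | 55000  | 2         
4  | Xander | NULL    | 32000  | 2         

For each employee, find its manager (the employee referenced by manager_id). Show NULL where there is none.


This is a self-join: employees is joined to a second copy of itself, matching each row's manager_id to another row's id. Use LEFT JOIN so rows with manager_id=NULL are kept.
  - employee 1 (Hank): manager_id=NULL -> NULL
  - employee 2 (Wendy): manager_id=1 -> Hank
  - employee 3 (Frank): manager_id=2 -> Wendy
  - employee 4 (Xander): manager_id=2 -> Wendy

SQL:
SELECT a.name AS item, b.name AS manager
FROM employees a
LEFT JOIN employees b ON a.manager_id = b.id

Result:
item   | manager
-------+--------
Hank   | NULL   
Wendy  | Hank   
Frank  | Wendy  
Xander | Wendy  


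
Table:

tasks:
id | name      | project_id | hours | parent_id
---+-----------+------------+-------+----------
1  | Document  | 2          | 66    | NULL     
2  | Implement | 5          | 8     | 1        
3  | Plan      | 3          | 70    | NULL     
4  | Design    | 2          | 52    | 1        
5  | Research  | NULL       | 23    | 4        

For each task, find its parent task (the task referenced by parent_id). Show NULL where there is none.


This is a self-join: tasks is joined to a second copy of itself, matching each row's parent_id to another row's id. Use LEFT JOIN so rows with parent_id=NULL are kept.
  - task 1 (Document): parent_id=NULL -> NULL
  - task 2 (Implement): parent_id=1 -> Document
  - task 3 (Plan): parent_id=NULL -> NULL
  - task 4 (Design): parent_id=1 -> Document
  - task 5 (Research): parent_id=4 -> Design

SQL:
SELECT a.name AS item, b.name AS parent
FROM tasks a
LEFT JOIN tasks b ON a.parent_id = b.id

Result:
item      | parent  
----------+---------
Document  | NULL    
Implement | Document
Plan      | NULL    
Design    | Document
Research  | Design  


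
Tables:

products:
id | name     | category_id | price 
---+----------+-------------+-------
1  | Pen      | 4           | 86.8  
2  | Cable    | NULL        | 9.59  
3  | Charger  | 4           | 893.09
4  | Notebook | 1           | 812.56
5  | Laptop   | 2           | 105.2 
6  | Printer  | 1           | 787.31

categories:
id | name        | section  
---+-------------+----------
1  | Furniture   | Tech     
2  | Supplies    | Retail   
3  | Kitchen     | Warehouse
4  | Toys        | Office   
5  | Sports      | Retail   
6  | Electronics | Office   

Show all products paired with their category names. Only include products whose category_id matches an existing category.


INNER JOIN keeps only products rows whose category_id matches an id in categories. Walk through each product:
  - product 1 (Pen): category_id=4 -> matches Toys
  - product 2 (Cable): category_id=NULL, no match -> dropped
  - product 3 (Charger): category_id=4 -> matches Toys
  - product 4 (Notebook): category_id=1 -> matches Furniture
  - product 5 (Laptop): category_id=2 -> matches Supplies
  - product 6 (Printer): category_id=1 -> matches Furniture
So 1 of 6 rows is dropped.

SQL:
SELECT a.name, b.name AS category
FROM products a
INNER JOIN categories b ON a.category_id = b.id

Result:
name     | category 
---------+----------
Pen      | Toys     
Charger  | Toys     
Notebook | Furniture
Laptop   | Supplies 
Printer  | Furniture


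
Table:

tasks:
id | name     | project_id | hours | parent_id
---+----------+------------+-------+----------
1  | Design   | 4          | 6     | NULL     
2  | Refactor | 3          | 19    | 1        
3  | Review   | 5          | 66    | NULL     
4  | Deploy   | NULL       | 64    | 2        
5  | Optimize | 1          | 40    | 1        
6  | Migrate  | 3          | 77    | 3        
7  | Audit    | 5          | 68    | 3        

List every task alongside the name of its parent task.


This is a self-join: tasks is joined to a second copy of itself, matching each row's parent_id to another row's id. Use LEFT JOIN so rows with parent_id=NULL are kept.
  - task 1 (Design): parent_id=NULL -> NULL
  - task 2 (Refactor): parent_id=1 -> Design
  - task 3 (Review): parent_id=NULL -> NULL
  - task 4 (Deploy): parent_id=2 -> Refactor
  - task 5 (Optimize): parent_id=1 -> Design
  - task 6 (Migrate): parent_id=3 -> Review
  - task 7 (Audit): parent_id=3 -> Review

SQL:
SELECT a.name AS item, b.name AS parent
FROM tasks a
LEFT JOIN tasks b ON a.parent_id = b.id

Result:
item     | parent  
---------+---------
Design   | NULL    
Refactor | Design  
Review   | NULL    
Deploy   | Refactor
Optimize | Design  
Migrate  | Review  
Audit    | Review  


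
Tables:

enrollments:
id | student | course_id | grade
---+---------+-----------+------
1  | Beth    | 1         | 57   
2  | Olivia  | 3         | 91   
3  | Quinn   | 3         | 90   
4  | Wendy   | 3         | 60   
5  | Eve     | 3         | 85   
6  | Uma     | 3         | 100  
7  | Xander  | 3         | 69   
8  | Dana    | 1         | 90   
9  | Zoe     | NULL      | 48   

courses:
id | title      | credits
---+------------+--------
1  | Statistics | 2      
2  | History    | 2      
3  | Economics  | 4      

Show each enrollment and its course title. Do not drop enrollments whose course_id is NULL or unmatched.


LEFT JOIN keeps every row from enrollments (the left table); where course_id has no match in courses, the course columns become NULL. Walk through each enrollment:
  - enrollment 1 (Beth): course_id=1 -> matches Statistics
  - enrollment 2 (Olivia): course_id=3 -> matches Economics
  - enrollment 3 (Quinn): course_id=3 -> matches Economics
  - enrollment 4 (Wendy): course_id=3 -> matches Economics
  - enrollment 5 (Eve): course_id=3 -> matches Economics
  - enrollment 6 (Uma): course_id=3 -> matches Economics
  - enrollment 7 (Xander): course_id=3 -> matches Economics
  - enrollment 8 (Dana): course_id=1 -> matches Statistics
  - enrollment 9 (Zoe): course_id=NULL, no match -> kept with NULL
All 9 rows appear; 1 has NULL course.

SQL:
SELECT a.student, b.title AS course
FROM enrollments a
LEFT JOIN courses b ON a.course_id = b.id

Result:
student | course    
--------+-----------
Beth    | Statistics
Olivia  | Economics 
Quinn   | Economics 
Wendy   | Economics 
Eve     | Economics 
Uma     | Economics 
Xander  | Economics 
Dana    | Statistics
Zoe     | NULL      


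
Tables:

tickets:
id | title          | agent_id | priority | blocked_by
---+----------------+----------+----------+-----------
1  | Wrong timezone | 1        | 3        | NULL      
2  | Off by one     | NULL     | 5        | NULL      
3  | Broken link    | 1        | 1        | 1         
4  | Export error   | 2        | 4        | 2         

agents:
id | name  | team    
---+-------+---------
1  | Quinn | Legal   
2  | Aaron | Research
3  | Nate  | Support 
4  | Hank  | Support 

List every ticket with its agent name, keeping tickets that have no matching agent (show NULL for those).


LEFT JOIN keeps every row from tickets (the left table); where agent_id has no match in agents, the agent columns become NULL. Walk through each ticket:
  - ticket 1 (Wrong timezone): agent_id=1 -> matches Quinn
  - ticket 2 (Off by one): agent_id=NULL, no match -> kept with NULL
  - ticket 3 (Broken link): agent_id=1 -> matches Quinn
  - ticket 4 (Export error): agent_id=2 -> matches Aaron
All 4 rows appear; 1 has NULL agent.

SQL:
SELECT a.title, b.name AS agent
FROM tickets a
LEFT JOIN agents b ON a.agent_id = b.id

Result:
title          | agent
---------------+------
Wrong timezone | Quinn
Off by one     | NULL 
Broken link    | Quinn
Export error   | Aaron


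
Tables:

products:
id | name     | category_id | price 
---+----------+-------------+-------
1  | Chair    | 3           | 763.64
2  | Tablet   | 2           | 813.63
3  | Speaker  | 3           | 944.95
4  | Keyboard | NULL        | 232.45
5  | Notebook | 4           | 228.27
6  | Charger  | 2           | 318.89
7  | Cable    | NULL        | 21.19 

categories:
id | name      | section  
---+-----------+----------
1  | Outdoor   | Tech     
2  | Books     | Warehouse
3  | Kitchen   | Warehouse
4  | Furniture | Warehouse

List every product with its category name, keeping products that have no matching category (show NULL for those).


LEFT JOIN keeps every row from products (the left table); where category_id has no match in categories, the category columns become NULL. Walk through each product:
  - product 1 (Chair): category_id=3 -> matches Kitchen
  - product 2 (Tablet): category_id=2 -> matches Books
  - product 3 (Speaker): category_id=3 -> matches Kitchen
  - product 4 (Keyboard): category_id=NULL, no match -> kept with NULL
  - product 5 (Notebook): category_id=4 -> matches Furniture
  - product 6 (Charger): category_id=2 -> matches Books
  - product 7 (Cable): category_id=NULL, no match -> kept with NULL
All 7 rows appear; 2 have NULL category.

SQL:
SELECT a.name, b.name AS category
FROM products a
LEFT JOIN categories b ON a.category_id = b.id

Result:
name     | category 
---------+----------
Chair    | Kitchen  
Tablet   | Books    
Speaker  | Kitchen  
Keyboard | NULL     
Notebook | Furniture
Charger  | Books    
Cable    | NULL     


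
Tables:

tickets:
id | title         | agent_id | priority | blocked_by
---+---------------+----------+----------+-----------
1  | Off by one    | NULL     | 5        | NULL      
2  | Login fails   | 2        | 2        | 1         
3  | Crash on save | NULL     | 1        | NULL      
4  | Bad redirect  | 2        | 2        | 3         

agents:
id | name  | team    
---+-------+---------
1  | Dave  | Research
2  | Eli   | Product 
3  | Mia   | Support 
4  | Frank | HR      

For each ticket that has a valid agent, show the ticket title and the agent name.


INNER JOIN keeps only tickets rows whose agent_id matches an id in agents. Walk through each ticket:
  - ticket 1 (Off by one): agent_id=NULL, no match -> dropped
  - ticket 2 (Login fails): agent_id=2 -> matches Eli
  - ticket 3 (Crash on save): agent_id=NULL, no match -> dropped
  - ticket 4 (Bad redirect): agent_id=2 -> matches Eli
So 2 of 4 rows are dropped.

SQL:
SELECT a.title, b.name AS agent
FROM tickets a
INNER JOIN agents b ON a.agent_id = b.id

Result:
title        | agent
-------------+------
Login fails  | Eli  
Bad redirect | Eli  


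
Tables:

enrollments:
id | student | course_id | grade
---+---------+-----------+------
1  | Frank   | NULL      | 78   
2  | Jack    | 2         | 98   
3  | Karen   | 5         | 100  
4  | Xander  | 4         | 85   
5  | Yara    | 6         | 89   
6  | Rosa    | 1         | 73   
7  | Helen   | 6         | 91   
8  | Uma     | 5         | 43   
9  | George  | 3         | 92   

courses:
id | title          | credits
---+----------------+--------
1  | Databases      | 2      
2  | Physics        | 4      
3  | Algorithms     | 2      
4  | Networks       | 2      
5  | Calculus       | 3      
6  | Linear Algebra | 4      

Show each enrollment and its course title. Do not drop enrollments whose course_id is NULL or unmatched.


LEFT JOIN keeps every row from enrollments (the left table); where course_id has no match in courses, the course columns become NULL. Walk through each enrollment:
  - enrollment 1 (Frank): course_id=NULL, no match -> kept with NULL
  - enrollment 2 (Jack): course_id=2 -> matches Physics
  - enrollment 3 (Karen): course_id=5 -> matches Calculus
  - enrollment 4 (Xander): course_id=4 -> matches Networks
  - enrollment 5 (Yara): course_id=6 -> matches Linear Algebra
  - enrollment 6 (Rosa): course_id=1 -> matches Databases
  - enrollment 7 (Helen): course_id=6 -> matches Linear Algebra
  - enrollment 8 (Uma): course_id=5 -> matches Calculus
  - enrollment 9 (George): course_id=3 -> matches Algorithms
All 9 rows appear; 1 has NULL course.

SQL:
SELECT a.student, b.title AS course
FROM enrollments a
LEFT JOIN courses b ON a.course_id = b.id

Result:
student | course        
--------+---------------
Frank   | NULL          
Jack    | Physics       
Karen   | Calculus      
Xander  | Networks      
Yara    | Linear Algebra
Rosa    | Databases     
Helen   | Linear Algebra
Uma     | Calculus      
George  | Algorithms    


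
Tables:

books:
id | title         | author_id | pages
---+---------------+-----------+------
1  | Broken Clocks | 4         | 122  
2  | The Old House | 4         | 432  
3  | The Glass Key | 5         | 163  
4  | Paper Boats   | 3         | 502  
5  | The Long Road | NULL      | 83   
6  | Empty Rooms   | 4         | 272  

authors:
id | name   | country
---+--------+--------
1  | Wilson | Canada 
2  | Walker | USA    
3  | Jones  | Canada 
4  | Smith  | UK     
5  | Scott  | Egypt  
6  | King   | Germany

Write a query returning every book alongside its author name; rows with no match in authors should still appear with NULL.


LEFT JOIN keeps every row from books (the left table); where author_id has no match in authors, the author columns become NULL. Walk through each book:
  - book 1 (Broken Clocks): author_id=4 -> matches Smith
  - book 2 (The Old House): author_id=4 -> matches Smith
  - book 3 (The Glass Key): author_id=5 -> matches Scott
  - book 4 (Paper Boats): author_id=3 -> matches Jones
  - book 5 (The Long Road): author_id=NULL, no match -> kept with NULL
  - book 6 (Empty Rooms): author_id=4 -> matches Smith
All 6 rows appear; 1 has NULL author.

SQL:
SELECT a.title, b.name AS author
FROM books a
LEFT JOIN authors b ON a.author_id = b.id

Result:
title         | author
--------------+-------
Broken Clocks | Smith 
The Old House | Smith 
The Glass Key | Scott 
Paper Boats   | Jones 
The Long Road | NULL  
Empty Rooms   | Smith 


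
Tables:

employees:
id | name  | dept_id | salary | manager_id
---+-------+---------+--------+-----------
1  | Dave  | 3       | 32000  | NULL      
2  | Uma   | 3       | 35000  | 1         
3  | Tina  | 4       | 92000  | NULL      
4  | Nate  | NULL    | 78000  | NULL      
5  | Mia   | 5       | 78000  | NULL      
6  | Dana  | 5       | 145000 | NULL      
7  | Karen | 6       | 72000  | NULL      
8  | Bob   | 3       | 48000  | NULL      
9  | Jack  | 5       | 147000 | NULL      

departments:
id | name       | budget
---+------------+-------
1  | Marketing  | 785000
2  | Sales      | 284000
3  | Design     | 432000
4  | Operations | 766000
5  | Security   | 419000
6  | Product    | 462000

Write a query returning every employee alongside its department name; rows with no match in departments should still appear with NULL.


LEFT JOIN keeps every row from employees (the left table); where dept_id has no match in departments, the department columns become NULL. Walk through each employee:
  - employee 1 (Dave): dept_id=3 -> matches Design
  - employee 2 (Uma): dept_id=3 -> matches Design
  - employee 3 (Tina): dept_id=4 -> matches Operations
  - employee 4 (Nate): dept_id=NULL, no match -> kept with NULL
  - employee 5 (Mia): dept_id=5 -> matches Security
  - employee 6 (Dana): dept_id=5 -> matches Security
  - employee 7 (Karen): dept_id=6 -> matches Product
  - employee 8 (Bob): dept_id=3 -> matches Design
  - employee 9 (Jack): dept_id=5 -> matches Security
All 9 rows appear; 1 has NULL department.

SQL:
SELECT a.name, b.name AS department
FROM employees a
LEFT JOIN departments b ON a.dept_id = b.id

Result:
name  | department
------+-----------
Dave  | Design    
Uma   | Design    
Tina  | Operations
Nate  | NULL      
Mia   | Security  
Dana  | Security  
Karen | Product   
Bob   | Design    
Jack  | Security  


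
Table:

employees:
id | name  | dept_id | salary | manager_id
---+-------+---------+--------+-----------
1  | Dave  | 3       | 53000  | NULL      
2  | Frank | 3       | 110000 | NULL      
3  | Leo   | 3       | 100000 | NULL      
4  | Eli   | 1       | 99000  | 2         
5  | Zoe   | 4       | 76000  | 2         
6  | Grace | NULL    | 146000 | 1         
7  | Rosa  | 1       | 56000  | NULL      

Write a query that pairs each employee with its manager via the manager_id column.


This is a self-join: employees is joined to a second copy of itself, matching each row's manager_id to another row's id. Use LEFT JOIN so rows with manager_id=NULL are kept.
  - employee 1 (Dave): manager_id=NULL -> NULL
  - employee 2 (Frank): manager_id=NULL -> NULL
  - employee 3 (Leo): manager_id=NULL -> NULL
  - employee 4 (Eli): manager_id=2 -> Frank
  - employee 5 (Zoe): manager_id=2 -> Frank
  - employee 6 (Grace): manager_id=1 -> Dave
  - employee 7 (Rosa): manager_id=NULL -> NULL

SQL:
SELECT a.name AS item, b.name AS manager
FROM employees a
LEFT JOIN employees b ON a.manager_id = b.id

Result:
item  | manager
------+--------
Dave  | NULL   
Frank | NULL   
Leo   | NULL   
Eli   | Frank  
Zoe   | Frank  
Grace | Dave   
Rosa  | NULL   


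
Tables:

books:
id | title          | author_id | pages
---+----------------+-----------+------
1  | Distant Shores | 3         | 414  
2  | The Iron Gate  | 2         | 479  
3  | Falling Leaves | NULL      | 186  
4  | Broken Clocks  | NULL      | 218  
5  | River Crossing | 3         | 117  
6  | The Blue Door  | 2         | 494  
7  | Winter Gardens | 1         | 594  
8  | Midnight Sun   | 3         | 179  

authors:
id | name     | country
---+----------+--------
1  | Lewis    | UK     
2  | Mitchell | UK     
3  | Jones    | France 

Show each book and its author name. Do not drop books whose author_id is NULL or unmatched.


LEFT JOIN keeps every row from books (the left table); where author_id has no match in authors, the author columns become NULL. Walk through each book:
  - book 1 (Distant Shores): author_id=3 -> matches Jones
  - book 2 (The Iron Gate): author_id=2 -> matches Mitchell
  - book 3 (Falling Leaves): author_id=NULL, no match -> kept with NULL
  - book 4 (Broken Clocks): author_id=NULL, no match -> kept with NULL
  - book 5 (River Crossing): author_id=3 -> matches Jones
  - book 6 (The Blue Door): author_id=2 -> matches Mitchell
  - book 7 (Winter Gardens): author_id=1 -> matches Lewis
  - book 8 (Midnight Sun): author_id=3 -> matches Jones
All 8 rows appear; 2 have NULL author.

SQL:
SELECT a.title, b.name AS author
FROM books a
LEFT JOIN authors b ON a.author_id = b.id

Result:
title          | author  
---------------+---------
Distant Shores | Jones   
The Iron Gate  | Mitchell
Falling Leaves | NULL    
Broken Clocks  | NULL    
River Crossing | Jones   
The Blue Door  | Mitchell
Winter Gardens | Lewis   
Midnight Sun   | Jones   


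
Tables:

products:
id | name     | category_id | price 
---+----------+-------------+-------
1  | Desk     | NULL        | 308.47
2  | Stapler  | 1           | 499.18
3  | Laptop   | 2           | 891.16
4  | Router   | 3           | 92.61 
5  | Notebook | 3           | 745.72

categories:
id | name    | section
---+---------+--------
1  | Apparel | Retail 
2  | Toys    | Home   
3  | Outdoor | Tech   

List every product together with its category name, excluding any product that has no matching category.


INNER JOIN keeps only products rows whose category_id matches an id in categories. Walk through each product:
  - product 1 (Desk): category_id=NULL, no match -> dropped
  - product 2 (Stapler): category_id=1 -> matches Apparel
  - product 3 (Laptop): category_id=2 -> matches Toys
  - product 4 (Router): category_id=3 -> matches Outdoor
  - product 5 (Notebook): category_id=3 -> matches Outdoor
So 1 of 5 rows is dropped.

SQL:
SELECT a.name, b.name AS category
FROM products a
INNER JOIN categories b ON a.category_id = b.id

Result:
name     | category
---------+---------
Stapler  | Apparel 
Laptop   | Toys    
Router   | Outdoor 
Notebook | Outdoor 


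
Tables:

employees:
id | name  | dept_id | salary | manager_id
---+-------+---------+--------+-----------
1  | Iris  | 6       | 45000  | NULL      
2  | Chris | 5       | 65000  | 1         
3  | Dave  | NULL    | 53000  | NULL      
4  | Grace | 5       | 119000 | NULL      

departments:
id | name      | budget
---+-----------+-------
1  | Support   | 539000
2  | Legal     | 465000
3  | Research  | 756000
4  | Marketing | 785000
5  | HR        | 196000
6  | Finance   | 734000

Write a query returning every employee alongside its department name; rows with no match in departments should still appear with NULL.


LEFT JOIN keeps every row from employees (the left table); where dept_id has no match in departments, the department columns become NULL. Walk through each employee:
  - employee 1 (Iris): dept_id=6 -> matches Finance
  - employee 2 (Chris): dept_id=5 -> matches HR
  - employee 3 (Dave): dept_id=NULL, no match -> kept with NULL
  - employee 4 (Grace): dept_id=5 -> matches HR
All 4 rows appear; 1 has NULL department.

SQL:
SELECT a.name, b.name AS department
FROM employees a
LEFT JOIN departments b ON a.dept_id = b.id

Result:
name  | department
------+-----------
Iris  | Finance   
Chris | HR        
Dave  | NULL      
Grace | HR        


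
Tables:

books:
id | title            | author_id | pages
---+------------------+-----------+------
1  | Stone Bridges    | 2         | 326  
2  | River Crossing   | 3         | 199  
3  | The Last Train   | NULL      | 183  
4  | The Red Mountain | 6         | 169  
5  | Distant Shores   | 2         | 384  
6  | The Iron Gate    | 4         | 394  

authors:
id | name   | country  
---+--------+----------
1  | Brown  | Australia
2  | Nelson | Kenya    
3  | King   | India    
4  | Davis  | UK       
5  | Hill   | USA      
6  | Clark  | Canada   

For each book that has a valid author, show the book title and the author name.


INNER JOIN keeps only books rows whose author_id matches an id in authors. Walk through each book:
  - book 1 (Stone Bridges): author_id=2 -> matches Nelson
  - book 2 (River Crossing): author_id=3 -> matches King
  - book 3 (The Last Train): author_id=NULL, no match -> dropped
  - book 4 (The Red Mountain): author_id=6 -> matches Clark
  - book 5 (Distant Shores): author_id=2 -> matches Nelson
  - book 6 (The Iron Gate): author_id=4 -> matches Davis
So 1 of 6 rows is dropped.

SQL:
SELECT a.title, b.name AS author
FROM books a
INNER JOIN authors b ON a.author_id = b.id

Result:
title            | author
-----------------+-------
Stone Bridges    | Nelson
River Crossing   | King  
The Red Mountain | Clark 
Distant Shores   | Nelson
The Iron Gate    | Davis 
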